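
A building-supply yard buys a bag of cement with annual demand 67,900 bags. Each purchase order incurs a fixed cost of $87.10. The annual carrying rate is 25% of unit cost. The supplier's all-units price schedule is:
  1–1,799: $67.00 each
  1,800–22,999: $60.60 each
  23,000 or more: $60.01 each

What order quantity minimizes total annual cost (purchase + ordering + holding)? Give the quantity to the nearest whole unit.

Holding cost per unit per year at price C is H = 0.25·C.
Candidates are each tier's EOQ (if it falls in that tier) and each price-break quantity.
EOQ at $67.00 = 840.3 (feasible in tier 1): TC = 67,900×$67.00 + (67,900/840.3)×87.1 + (840.3/2)×0.25×$67.00 = $4,563,375.58.
EOQ at $60.60 = 883.6 < 1800, so use break Q=1800: TC = 67,900×$60.60 + (67,900/1800.0)×87.1 + (1800.0/2)×0.25×$60.60 = $4,131,660.61.
EOQ at $60.01 = 887.9 < 23000, so use break Q=23000: TC = 67,900×$60.01 + (67,900/23000.0)×87.1 + (23000.0/2)×0.25×$60.01 = $4,247,464.88.
Lowest total cost is $4,131,660.61 at Q = 1800.0.

Q* ≈ 1,800 bags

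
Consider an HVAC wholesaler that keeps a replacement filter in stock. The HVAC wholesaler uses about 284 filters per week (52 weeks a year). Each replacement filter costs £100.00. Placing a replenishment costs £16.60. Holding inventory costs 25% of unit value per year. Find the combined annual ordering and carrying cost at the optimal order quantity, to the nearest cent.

Annual demand D = 284 × 52 = 14,768.
Holding cost H = 0.25 × £100.00 = £25.0000 per unit per year.
Q* = √(2DS/H) = √(2 × 14,768 × 16.6 / 25) ≈ 140.04.
At the optimum the two cost components are equal, so total cost = 2·(Q*/2)H = Q*·H.
Minimum total = √(2DSH) = √(2 × 14,768 × 16.6 × 25) ≈ 3501.063.

TC* ≈ £3,501.06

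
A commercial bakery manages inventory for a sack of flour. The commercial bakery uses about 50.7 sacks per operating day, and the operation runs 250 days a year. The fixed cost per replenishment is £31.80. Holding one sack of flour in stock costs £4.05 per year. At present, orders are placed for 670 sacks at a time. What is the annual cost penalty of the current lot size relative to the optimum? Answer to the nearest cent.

Annual demand D = 50.7 × 250 = 12,675.
EOQ = √(2DS/H) = √(2 × 12,675 × 31.8 / 4.05) ≈ 446.14.
Cost at Q* = (D/Q*)S + (Q*/2)H = √(2DSH) ≈ £1,806.88.
Cost at Q = 670: (12,675/670)×31.8 + (670/2)×4.05 = £601.59 + £1,356.75 = £1,958.34.
Excess = £1,958.34 − £1,806.88 = £151.46.

Extra cost ≈ £151.46 per year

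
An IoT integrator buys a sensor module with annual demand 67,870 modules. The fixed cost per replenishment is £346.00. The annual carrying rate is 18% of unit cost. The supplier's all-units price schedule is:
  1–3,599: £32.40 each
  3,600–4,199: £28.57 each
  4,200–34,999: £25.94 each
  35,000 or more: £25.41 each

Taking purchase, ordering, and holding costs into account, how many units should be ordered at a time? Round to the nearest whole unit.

Q* ≈ 4,200 modules

Holding cost per unit per year at price C is H = 0.18·C.
For each price level, check whether its EOQ is feasible; otherwise the best quantity at that price is the breakpoint.
EOQ at £32.40 = 2837.8 (feasible in tier 1): TC = 67,870×£32.40 + (67,870/2837.8)×346 + (2837.8/2)×0.18×£32.40 = £2,215,538.10.
EOQ at £28.57 = 3022.0 < 3600, so use break Q=3600: TC = 67,870×£28.57 + (67,870/3600.0)×346 + (3600.0/2)×0.18×£28.57 = £1,954,825.64.
EOQ at £25.94 = 3171.5 < 4200, so use break Q=4200: TC = 67,870×£25.94 + (67,870/4200.0)×346 + (4200.0/2)×0.18×£25.94 = £1,775,944.32.
EOQ at £25.41 = 3204.4 < 35000, so use break Q=35000: TC = 67,870×£25.41 + (67,870/35000.0)×346 + (35000.0/2)×0.18×£25.41 = £1,805,289.14.
Lowest total cost is £1,775,944.32 at Q = 4200.0.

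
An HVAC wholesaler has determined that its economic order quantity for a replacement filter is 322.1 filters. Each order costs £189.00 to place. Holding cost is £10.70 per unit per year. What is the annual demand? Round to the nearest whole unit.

D ≈ 2,937 filters per year

Squaring Q* = √(2DS/H) gives Q*² = 2DS/H.
From Q* = √(2DS/H): D = Q*²H / (2S) = 322.1² × 10.7 / (2 × 189) = 2936.794.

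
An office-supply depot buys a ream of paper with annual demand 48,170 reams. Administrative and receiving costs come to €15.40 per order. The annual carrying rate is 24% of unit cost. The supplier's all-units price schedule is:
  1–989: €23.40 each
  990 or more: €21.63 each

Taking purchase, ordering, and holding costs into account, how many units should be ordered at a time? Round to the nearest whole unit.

Q* ≈ 990 reams

Holding cost per unit per year at price C is H = 0.24·C.
Candidates are each tier's EOQ (if it falls in that tier) and each price-break quantity.
EOQ at €23.40 = 514.0 (feasible in tier 1): TC = 48,170×€23.40 + (48,170/514.0)×15.4 + (514.0/2)×0.24×€23.40 = €1,130,064.54.
EOQ at €21.63 = 534.6 < 990, so use break Q=990: TC = 48,170×€21.63 + (48,170/990.0)×15.4 + (990.0/2)×0.24×€21.63 = €1,045,236.06.
Lowest total cost is €1,045,236.06 at Q = 990.0.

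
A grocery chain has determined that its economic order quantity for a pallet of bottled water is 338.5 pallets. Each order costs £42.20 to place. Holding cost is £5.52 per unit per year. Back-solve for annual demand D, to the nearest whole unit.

D ≈ 7,494 pallets per year

Invert the EOQ relation Q*² = 2DS/H.
From Q* = √(2DS/H): D = Q*²H / (2S) = 338.5² × 5.52 / (2 × 42.2) = 7494.005.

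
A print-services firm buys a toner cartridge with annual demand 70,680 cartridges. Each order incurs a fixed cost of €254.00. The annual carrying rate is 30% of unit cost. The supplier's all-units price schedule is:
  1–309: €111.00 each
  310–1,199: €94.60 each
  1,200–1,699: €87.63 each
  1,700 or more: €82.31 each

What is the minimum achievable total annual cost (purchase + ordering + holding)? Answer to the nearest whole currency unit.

Holding cost per unit per year at price C is H = 0.30·C.
For each price level, check whether its EOQ is feasible; otherwise the best quantity at that price is the breakpoint.
Tier 1 (€111.00): EOQ = 1038.4 exceeds tier's upper bound 309, so this tier is dominated.
EOQ at €94.60 = 1124.8 (feasible in tier 2): TC = 70,680×€94.60 + (70,680/1124.8)×254 + (1124.8/2)×0.30×€94.60 = €6,718,249.72.
EOQ at €87.63 = 1168.7 < 1200, so use break Q=1200: TC = 70,680×€87.63 + (70,680/1200.0)×254 + (1200.0/2)×0.30×€87.63 = €6,224,422.40.
EOQ at €82.31 = 1205.8 < 1700, so use break Q=1700: TC = 70,680×€82.31 + (70,680/1700.0)×254 + (1700.0/2)×0.30×€82.31 = €5,849,220.27.
Lowest total cost among the candidates is at Q = 1700.0.

TC* ≈ €5,849,220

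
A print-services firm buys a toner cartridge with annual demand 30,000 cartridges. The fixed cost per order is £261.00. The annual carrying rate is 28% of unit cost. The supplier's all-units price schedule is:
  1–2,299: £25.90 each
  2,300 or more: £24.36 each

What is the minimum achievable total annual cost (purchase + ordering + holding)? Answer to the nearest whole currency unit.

TC* ≈ £742,048

Holding cost per unit per year at price C is H = 0.28·C.
Candidates are each tier's EOQ (if it falls in that tier) and each price-break quantity.
EOQ at £25.90 = 1469.5 (feasible in tier 1): TC = 30,000×£25.90 + (30,000/1469.5)×261 + (1469.5/2)×0.28×£25.90 = £787,656.75.
EOQ at £24.36 = 1515.2 < 2300, so use break Q=2300: TC = 30,000×£24.36 + (30,000/2300.0)×261 + (2300.0/2)×0.28×£24.36 = £742,048.27.
Lowest total cost among the candidates is at Q = 2300.0.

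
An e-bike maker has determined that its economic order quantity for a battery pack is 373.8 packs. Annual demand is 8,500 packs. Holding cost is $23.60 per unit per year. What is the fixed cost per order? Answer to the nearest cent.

Invert the EOQ relation Q*² = 2DS/H.
From Q* = √(2DS/H): S = Q*²H / (2D) = 373.8² × 23.6 / (2 × 8,500) = 193.9732.

S ≈ $193.97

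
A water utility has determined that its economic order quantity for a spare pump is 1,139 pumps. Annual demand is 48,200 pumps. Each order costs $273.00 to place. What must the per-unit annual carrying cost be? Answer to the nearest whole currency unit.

H ≈ $20

Squaring Q* = √(2DS/H) gives Q*² = 2DS/H.
From Q* = √(2DS/H): H = 2DS / Q*² = 2 × 48,200 × 273 / 1,139² = 20.2858.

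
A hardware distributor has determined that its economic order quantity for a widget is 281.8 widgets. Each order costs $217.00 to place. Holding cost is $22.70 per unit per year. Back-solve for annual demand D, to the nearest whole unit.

The basic EOQ model gives Q* = √(2DS/H); rearrange for the unknown.
From Q* = √(2DS/H): D = Q*²H / (2S) = 281.8² × 22.7 / (2 × 217) = 4153.537.

D ≈ 4,154 widgets per year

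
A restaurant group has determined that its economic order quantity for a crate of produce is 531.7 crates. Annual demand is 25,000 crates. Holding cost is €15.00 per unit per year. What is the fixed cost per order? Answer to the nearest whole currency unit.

The basic EOQ model gives Q* = √(2DS/H); rearrange for the unknown.
From Q* = √(2DS/H): S = Q*²H / (2D) = 531.7² × 15 / (2 × 25,000) = 84.8115.

S ≈ €85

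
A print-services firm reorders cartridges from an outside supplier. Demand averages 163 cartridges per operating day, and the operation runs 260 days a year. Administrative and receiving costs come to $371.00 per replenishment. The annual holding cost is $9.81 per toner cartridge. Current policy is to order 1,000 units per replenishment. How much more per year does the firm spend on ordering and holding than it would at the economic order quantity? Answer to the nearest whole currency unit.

Annual demand D = 163 × 260 = 42,380.
EOQ = √(2DS/H) = √(2 × 42,380 × 371 / 9.81) ≈ 1790.39.
Cost at Q* = (D/Q*)S + (Q*/2)H = √(2DSH) ≈ $17,563.74.
Cost at Q = 1,000: (42,380/1,000)×371 + (1,000/2)×9.81 = $15,722.98 + $4,905.00 = $20,627.98.
Excess = $20,627.98 − $17,563.74 = $3,064.24.

Extra cost ≈ $3,064 per year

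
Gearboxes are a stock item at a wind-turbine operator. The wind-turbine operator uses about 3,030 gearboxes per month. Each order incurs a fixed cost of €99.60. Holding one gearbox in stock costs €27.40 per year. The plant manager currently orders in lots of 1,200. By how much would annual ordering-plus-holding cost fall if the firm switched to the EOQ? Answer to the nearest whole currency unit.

Extra cost ≈ €5,370 per year

Annual demand D = 3,030 × 12 = 36,360.
EOQ = √(2DS/H) = √(2 × 36,360 × 99.6 / 27.4) ≈ 514.14.
Cost at Q* = (D/Q*)S + (Q*/2)H = √(2DSH) ≈ €14,087.43.
Cost at Q = 1,200: (36,360/1,200)×99.6 + (1,200/2)×27.4 = €3,017.88 + €16,440.00 = €19,457.88.
Excess = €19,457.88 − €14,087.43 = €5,370.45.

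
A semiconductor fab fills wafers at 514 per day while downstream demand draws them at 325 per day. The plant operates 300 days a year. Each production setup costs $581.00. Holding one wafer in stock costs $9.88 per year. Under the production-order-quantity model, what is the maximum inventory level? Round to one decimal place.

Annual demand D = 325 × 300 = 97,500.
Production build-up factor (1 − d/p) = 1 − 325/514 = 0.3677.
Q* = √(2DS / (H(1 − d/p))) = √(2 × 97,500 × 581 / (9.88 × 0.3677)).
= √(113,295,000 / 3.6329) ≈ 5584.413.
Maximum inventory = Q*(1 − d/p) = 5584.413 × 0.3677 ≈ 2053.413.

I_max ≈ 2,053.4 wafers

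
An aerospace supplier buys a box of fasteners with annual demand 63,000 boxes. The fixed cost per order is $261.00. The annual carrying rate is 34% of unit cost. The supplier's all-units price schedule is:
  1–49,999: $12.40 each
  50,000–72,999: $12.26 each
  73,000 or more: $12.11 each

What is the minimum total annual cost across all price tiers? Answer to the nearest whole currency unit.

TC* ≈ $792,975

Holding cost per unit per year at price C is H = 0.34·C.
For each price level, check whether its EOQ is feasible; otherwise the best quantity at that price is the breakpoint.
EOQ at $12.40 = 2792.9 (feasible in tier 1): TC = 63,000×$12.40 + (63,000/2792.9)×261 + (2792.9/2)×0.34×$12.40 = $792,974.86.
EOQ at $12.26 = 2808.8 < 50000, so use break Q=50000: TC = 63,000×$12.26 + (63,000/50000.0)×261 + (50000.0/2)×0.34×$12.26 = $876,918.86.
EOQ at $12.11 = 2826.1 < 73000, so use break Q=73000: TC = 63,000×$12.11 + (63,000/73000.0)×261 + (73000.0/2)×0.34×$12.11 = $913,440.35.
Lowest total cost among the candidates is at Q = 2792.9.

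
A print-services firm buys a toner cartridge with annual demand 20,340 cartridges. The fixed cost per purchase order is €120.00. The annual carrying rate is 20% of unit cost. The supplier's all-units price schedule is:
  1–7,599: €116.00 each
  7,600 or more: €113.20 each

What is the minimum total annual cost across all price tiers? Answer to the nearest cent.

TC* ≈ €2,370,082.04

Holding cost per unit per year at price C is H = 0.20·C.
Candidates are each tier's EOQ (if it falls in that tier) and each price-break quantity.
EOQ at €116.00 = 458.7 (feasible in tier 1): TC = 20,340×€116.00 + (20,340/458.7)×120 + (458.7/2)×0.20×€116.00 = €2,370,082.04.
EOQ at €113.20 = 464.3 < 7600, so use break Q=7600: TC = 20,340×€113.20 + (20,340/7600.0)×120 + (7600.0/2)×0.20×€113.20 = €2,388,841.16.
Lowest total cost among the candidates is at Q = 458.7.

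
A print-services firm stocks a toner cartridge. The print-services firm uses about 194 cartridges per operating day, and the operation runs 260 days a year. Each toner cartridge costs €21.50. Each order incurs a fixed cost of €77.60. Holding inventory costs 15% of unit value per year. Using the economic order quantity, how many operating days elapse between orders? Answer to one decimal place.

T ≈ 8.0 days

Annual demand D = 194 × 260 = 50,440.
Holding cost H = 0.15 × €21.50 = €3.2250 per unit per year.
The optimal lot size = √(2DS/H) = √(2 × 50,440 × 77.6 / 3.225) ≈ 1558.00.
Cycle time = Q*/D × 260 = 1558.00 / 50,440 × 260 ≈ 8.031 days.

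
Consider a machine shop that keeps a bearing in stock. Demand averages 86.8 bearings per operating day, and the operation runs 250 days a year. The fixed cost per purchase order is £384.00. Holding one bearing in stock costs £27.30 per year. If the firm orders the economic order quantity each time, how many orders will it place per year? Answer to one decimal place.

Annual demand D = 86.8 × 250 = 21,700.
EOQ = √(2DS/H) = √(2 × 21,700 × 384 / 27.3) ≈ 781.32.
Orders per year = D / Q* = 21,700 / 781.32 ≈ 27.773.

N ≈ 27.8 orders per year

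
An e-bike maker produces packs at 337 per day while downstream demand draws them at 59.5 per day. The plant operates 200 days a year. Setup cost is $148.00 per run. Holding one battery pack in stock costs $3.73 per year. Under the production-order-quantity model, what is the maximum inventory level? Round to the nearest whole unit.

I_max ≈ 882 packs

Annual demand D = 59.5 × 200 = 11,900.
Production build-up factor (1 − d/p) = 1 − 59.5/337 = 0.8234.
Q* = √(2DS / (H(1 − d/p))) = √(2 × 11,900 × 148 / (3.73 × 0.8234)).
= √(3,522,400 / 3.0714) ≈ 1070.899.
Maximum inventory = Q*(1 − d/p) = 1070.899 × 0.8234 ≈ 881.823.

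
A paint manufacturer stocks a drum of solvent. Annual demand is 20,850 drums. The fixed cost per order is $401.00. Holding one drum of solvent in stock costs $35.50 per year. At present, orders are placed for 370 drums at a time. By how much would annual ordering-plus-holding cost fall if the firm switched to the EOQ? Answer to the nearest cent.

EOQ = √(2DS/H) = √(2 × 20,850 × 401 / 35.5) ≈ 686.32.
Cost at Q* = (D/Q*)S + (Q*/2)H = √(2DSH) ≈ $24,364.33.
Cost at Q = 370: (20,850/370)×401 + (370/2)×35.5 = $22,596.89 + $6,567.50 = $29,164.39.
Excess = $29,164.39 − $24,364.33 = $4,800.07.

Extra cost ≈ $4,800.07 per year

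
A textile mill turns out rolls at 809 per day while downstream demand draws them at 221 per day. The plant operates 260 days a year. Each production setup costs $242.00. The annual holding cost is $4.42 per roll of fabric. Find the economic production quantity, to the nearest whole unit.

Q* ≈ 2,942 rolls

Annual demand D = 221 × 260 = 57,460.
Production build-up factor (1 − d/p) = 1 − 221/809 = 0.7268.
Q* = √(2DS / (H(1 − d/p))) = √(2 × 57,460 × 242 / (4.42 × 0.7268)).
= √(27,810,640 / 3.2126) ≈ 2942.253.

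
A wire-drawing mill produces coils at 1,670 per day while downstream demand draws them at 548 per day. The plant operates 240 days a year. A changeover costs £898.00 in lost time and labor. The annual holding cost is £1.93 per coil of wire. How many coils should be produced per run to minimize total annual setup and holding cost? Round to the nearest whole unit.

Annual demand D = 548 × 240 = 131,520.
Production build-up factor (1 − d/p) = 1 − 548/1,670 = 0.6719.
Q* = √(2DS / (H(1 − d/p))) = √(2 × 131,520 × 898 / (1.93 × 0.6719)).
= √(236,209,920 / 1.2967) ≈ 13496.844.

Q* ≈ 13,497 coils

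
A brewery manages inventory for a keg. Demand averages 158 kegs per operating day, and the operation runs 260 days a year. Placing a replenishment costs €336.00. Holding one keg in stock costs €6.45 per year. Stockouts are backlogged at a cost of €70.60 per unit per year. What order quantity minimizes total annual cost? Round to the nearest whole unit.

Q* ≈ 2,161 kegs

Annual demand D = 158 × 260 = 41,080.
With planned backorders, Q* = √(2DS/H) · √((H+B)/B).
√(2DS/H) = √(2 × 41,080 × 336 / 6.45) = 2068.807.
√((H+B)/B) = √((6.45+70.6)/70.6) = 1.0447.
Q* ≈ 2161.245.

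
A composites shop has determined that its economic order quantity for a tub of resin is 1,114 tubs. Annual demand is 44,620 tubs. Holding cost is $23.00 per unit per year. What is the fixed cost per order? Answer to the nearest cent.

Squaring Q* = √(2DS/H) gives Q*² = 2DS/H.
From Q* = √(2DS/H): S = Q*²H / (2D) = 1,114² × 23 / (2 × 44,620) = 319.8443.

S ≈ $319.84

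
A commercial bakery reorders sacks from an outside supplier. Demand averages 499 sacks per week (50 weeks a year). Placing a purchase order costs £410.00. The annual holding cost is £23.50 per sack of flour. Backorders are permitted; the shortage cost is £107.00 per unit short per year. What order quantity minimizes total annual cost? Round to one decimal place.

Annual demand D = 499 × 50 = 24,950.
With planned backorders, Q* = √(2DS/H) · √((H+B)/B).
√(2DS/H) = √(2 × 24,950 × 410 / 23.5) = 933.057.
√((H+B)/B) = √((23.5+107)/107) = 1.1044.
Q* ≈ 1030.437.

Q* ≈ 1,030.4 sacks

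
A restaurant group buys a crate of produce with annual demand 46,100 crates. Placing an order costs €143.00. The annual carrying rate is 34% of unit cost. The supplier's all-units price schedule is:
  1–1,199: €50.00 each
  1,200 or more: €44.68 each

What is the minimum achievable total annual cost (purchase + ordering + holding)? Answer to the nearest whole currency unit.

TC* ≈ €2,074,356

Holding cost per unit per year at price C is H = 0.34·C.
For each price level, check whether its EOQ is feasible; otherwise the best quantity at that price is the breakpoint.
EOQ at €50.00 = 880.7 (feasible in tier 1): TC = 46,100×€50.00 + (46,100/880.7)×143 + (880.7/2)×0.34×€50.00 = €2,319,971.25.
EOQ at €44.68 = 931.6 < 1200, so use break Q=1200: TC = 46,100×€44.68 + (46,100/1200.0)×143 + (1200.0/2)×0.34×€44.68 = €2,074,356.30.
Lowest total cost among the candidates is at Q = 1200.0.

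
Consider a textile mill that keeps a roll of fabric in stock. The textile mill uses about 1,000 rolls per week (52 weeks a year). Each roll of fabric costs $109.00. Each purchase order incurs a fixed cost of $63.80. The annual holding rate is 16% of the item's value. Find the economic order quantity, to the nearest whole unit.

Annual demand D = 1,000 × 52 = 52,000.
Holding cost H = 0.16 × $109.00 = $17.4400 per unit per year.
EOQ = √(2DS / H) = √(2 × 52,000 × 63.8 / 17.44).
= √(6,635,200 / 17.44) = √380,458.7156 ≈ 616.813.

Q* ≈ 617 rolls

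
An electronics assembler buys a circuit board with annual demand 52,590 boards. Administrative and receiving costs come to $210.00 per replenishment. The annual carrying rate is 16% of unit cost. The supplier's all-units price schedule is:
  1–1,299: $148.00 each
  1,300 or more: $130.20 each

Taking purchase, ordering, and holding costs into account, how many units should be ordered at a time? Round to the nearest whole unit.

Q* ≈ 1,300 boards

Holding cost per unit per year at price C is H = 0.16·C.
Evaluate total cost at each tier's feasible EOQ or, if the EOQ is below the tier, at the tier's minimum quantity.
EOQ at $148.00 = 965.8 (feasible in tier 1): TC = 52,590×$148.00 + (52,590/965.8)×210 + (965.8/2)×0.16×$148.00 = $7,806,190.05.
EOQ at $130.20 = 1029.7 < 1300, so use break Q=1300: TC = 52,590×$130.20 + (52,590/1300.0)×210 + (1300.0/2)×0.16×$130.20 = $6,869,254.11.
Lowest total cost is $6,869,254.11 at Q = 1300.0.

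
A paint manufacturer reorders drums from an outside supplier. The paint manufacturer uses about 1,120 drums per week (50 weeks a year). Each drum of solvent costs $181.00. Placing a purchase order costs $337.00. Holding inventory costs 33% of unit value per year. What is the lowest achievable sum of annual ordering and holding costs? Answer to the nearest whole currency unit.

TC* ≈ $47,481

Annual demand D = 1,120 × 50 = 56,000.
Holding cost H = 0.33 × $181.00 = $59.7300 per unit per year.
The optimal lot size = √(2DS/H) = √(2 × 56,000 × 337 / 59.73) ≈ 794.93.
At Q*, ordering cost (D/Q*)S equals holding cost (Q*/2)H, each = √(DSH/2).
Minimum total = √(2DSH) = √(2 × 56,000 × 337 × 59.73) ≈ 47481.040.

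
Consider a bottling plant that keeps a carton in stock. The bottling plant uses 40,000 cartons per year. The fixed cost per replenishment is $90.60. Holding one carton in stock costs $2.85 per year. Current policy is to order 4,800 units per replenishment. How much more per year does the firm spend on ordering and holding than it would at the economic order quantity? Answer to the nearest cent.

Extra cost ≈ $3,050.02 per year

EOQ = √(2DS/H) = √(2 × 40,000 × 90.6 / 2.85) ≈ 1594.73.
Cost at Q* = (D/Q*)S + (Q*/2)H = √(2DSH) ≈ $4,544.98.
Cost at Q = 4,800: (40,000/4,800)×90.6 + (4,800/2)×2.85 = $755.00 + $6,840.00 = $7,595.00.
Excess = $7,595.00 − $4,544.98 = $3,050.02.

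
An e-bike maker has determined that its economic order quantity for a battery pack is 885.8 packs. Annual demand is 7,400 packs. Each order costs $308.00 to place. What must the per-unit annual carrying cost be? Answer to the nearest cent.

Invert the EOQ relation Q*² = 2DS/H.
From Q* = √(2DS/H): H = 2DS / Q*² = 2 × 7,400 × 308 / 885.8² = 5.8095.

H ≈ $5.81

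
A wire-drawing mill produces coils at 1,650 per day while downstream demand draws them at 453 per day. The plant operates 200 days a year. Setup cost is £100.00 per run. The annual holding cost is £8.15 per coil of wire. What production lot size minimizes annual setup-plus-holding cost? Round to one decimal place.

Annual demand D = 453 × 200 = 90,600.
Production build-up factor (1 − d/p) = 1 − 453/1,650 = 0.7255.
Q* = √(2DS / (H(1 − d/p))) = √(2 × 90,600 × 100 / (8.15 × 0.7255)).
= √(18,120,000 / 5.9125) ≈ 1750.633.

Q* ≈ 1,750.6 coils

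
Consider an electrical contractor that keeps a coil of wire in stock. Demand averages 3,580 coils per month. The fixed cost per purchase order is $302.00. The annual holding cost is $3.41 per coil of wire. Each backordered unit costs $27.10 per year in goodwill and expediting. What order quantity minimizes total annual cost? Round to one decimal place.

Annual demand D = 3,580 × 12 = 42,960.
With planned backorders, Q* = √(2DS/H) · √((H+B)/B).
√(2DS/H) = √(2 × 42,960 × 302 / 3.41) = 2758.503.
√((H+B)/B) = √((3.41+27.1)/27.1) = 1.0611.
Q* ≈ 2926.913.

Q* ≈ 2,926.9 coils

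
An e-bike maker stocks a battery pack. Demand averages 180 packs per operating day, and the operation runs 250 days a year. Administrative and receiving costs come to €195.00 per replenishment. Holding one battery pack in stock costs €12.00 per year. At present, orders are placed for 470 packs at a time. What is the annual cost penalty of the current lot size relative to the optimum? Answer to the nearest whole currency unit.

Extra cost ≈ €6,978 per year

Annual demand D = 180 × 250 = 45,000.
EOQ = √(2DS/H) = √(2 × 45,000 × 195 / 12) ≈ 1209.34.
Cost at Q* = (D/Q*)S + (Q*/2)H = √(2DSH) ≈ €14,512.06.
Cost at Q = 470: (45,000/470)×195 + (470/2)×12 = €18,670.21 + €2,820.00 = €21,490.21.
Excess = €21,490.21 − €14,512.06 = €6,978.15.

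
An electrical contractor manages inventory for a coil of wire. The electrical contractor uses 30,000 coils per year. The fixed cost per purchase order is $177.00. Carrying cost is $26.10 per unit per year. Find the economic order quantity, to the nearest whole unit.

Q* ≈ 638 coils

EOQ = √(2DS / H) = √(2 × 30,000 × 177 / 26.1).
= √(10,620,000 / 26.1) = √406,896.5517 ≈ 637.884.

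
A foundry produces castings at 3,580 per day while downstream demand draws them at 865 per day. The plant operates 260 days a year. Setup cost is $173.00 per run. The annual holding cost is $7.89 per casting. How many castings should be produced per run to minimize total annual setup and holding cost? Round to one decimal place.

Q* ≈ 3,606.2 castings

Annual demand D = 865 × 260 = 224,900.
Production build-up factor (1 − d/p) = 1 − 865/3,580 = 0.7584.
Q* = √(2DS / (H(1 − d/p))) = √(2 × 224,900 × 173 / (7.89 × 0.7584)).
= √(77,815,400 / 5.9836) ≈ 3606.209.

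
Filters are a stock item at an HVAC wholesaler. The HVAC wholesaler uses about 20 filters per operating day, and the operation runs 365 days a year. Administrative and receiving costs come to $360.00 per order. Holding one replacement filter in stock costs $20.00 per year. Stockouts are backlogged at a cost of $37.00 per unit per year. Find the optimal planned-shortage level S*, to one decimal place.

S* ≈ 223.3 filters

Annual demand D = 20 × 365 = 7,300.
With planned backorders, Q* = √(2DS/H) · √((H+B)/B).
√(2DS/H) = √(2 × 7,300 × 360 / 20) = 512.640.
√((H+B)/B) = √((20+37)/37) = 1.2412.
Q* ≈ 636.281.
S* = Q* · H/(H+B) = 636.281 × 20/57 ≈ 223.257.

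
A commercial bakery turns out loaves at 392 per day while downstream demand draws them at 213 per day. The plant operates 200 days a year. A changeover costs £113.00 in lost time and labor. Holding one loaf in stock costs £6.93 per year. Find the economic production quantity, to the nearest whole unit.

Annual demand D = 213 × 200 = 42,600.
Production build-up factor (1 − d/p) = 1 − 213/392 = 0.4566.
Q* = √(2DS / (H(1 − d/p))) = √(2 × 42,600 × 113 / (6.93 × 0.4566)).
= √(9,627,600 / 3.1645) ≈ 1744.251.

Q* ≈ 1,744 loaves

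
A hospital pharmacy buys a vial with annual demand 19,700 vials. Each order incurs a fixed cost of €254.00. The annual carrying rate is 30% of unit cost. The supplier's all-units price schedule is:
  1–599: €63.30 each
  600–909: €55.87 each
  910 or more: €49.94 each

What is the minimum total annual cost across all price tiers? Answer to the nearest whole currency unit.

Holding cost per unit per year at price C is H = 0.30·C.
Candidates are each tier's EOQ (if it falls in that tier) and each price-break quantity.
Tier 1 (€63.30): EOQ = 725.9 exceeds tier's upper bound 599, so this tier is dominated.
EOQ at €55.87 = 772.7 (feasible in tier 2): TC = 19,700×€55.87 + (19,700/772.7)×254 + (772.7/2)×0.30×€55.87 = €1,113,590.35.
EOQ at €49.94 = 817.3 < 910, so use break Q=910: TC = 19,700×€49.94 + (19,700/910.0)×254 + (910.0/2)×0.30×€49.94 = €996,133.49.
Lowest total cost among the candidates is at Q = 910.0.

TC* ≈ €996,133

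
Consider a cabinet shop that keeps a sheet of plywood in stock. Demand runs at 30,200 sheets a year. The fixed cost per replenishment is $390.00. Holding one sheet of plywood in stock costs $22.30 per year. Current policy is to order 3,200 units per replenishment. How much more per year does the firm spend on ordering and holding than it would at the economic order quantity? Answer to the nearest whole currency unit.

Extra cost ≈ $16,441 per year

EOQ = √(2DS/H) = √(2 × 30,200 × 390 / 22.3) ≈ 1027.78.
Cost at Q* = (D/Q*)S + (Q*/2)H = √(2DSH) ≈ $22,919.40.
Cost at Q = 3,200: (30,200/3,200)×390 + (3,200/2)×22.3 = $3,680.62 + $35,680.00 = $39,360.62.
Excess = $39,360.62 − $22,919.40 = $16,441.23.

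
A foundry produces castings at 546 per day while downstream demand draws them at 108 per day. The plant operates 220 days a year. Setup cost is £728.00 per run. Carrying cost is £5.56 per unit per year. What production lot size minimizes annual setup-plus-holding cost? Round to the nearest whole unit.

Q* ≈ 2,785 castings

Annual demand D = 108 × 220 = 23,760.
Production build-up factor (1 − d/p) = 1 − 108/546 = 0.8022.
Q* = √(2DS / (H(1 − d/p))) = √(2 × 23,760 × 728 / (5.56 × 0.8022)).
= √(34,594,560 / 4.4602) ≈ 2785.004.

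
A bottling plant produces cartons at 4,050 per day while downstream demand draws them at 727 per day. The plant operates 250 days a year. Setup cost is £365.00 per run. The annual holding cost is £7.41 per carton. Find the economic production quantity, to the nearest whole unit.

Annual demand D = 727 × 250 = 181,750.
Production build-up factor (1 − d/p) = 1 − 727/4,050 = 0.8205.
Q* = √(2DS / (H(1 − d/p))) = √(2 × 181,750 × 365 / (7.41 × 0.8205)).
= √(132,677,500 / 6.0799) ≈ 4671.452.

Q* ≈ 4,671 cartons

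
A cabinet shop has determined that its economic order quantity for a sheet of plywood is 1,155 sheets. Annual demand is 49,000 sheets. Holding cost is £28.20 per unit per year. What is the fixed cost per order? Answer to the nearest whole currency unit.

The basic EOQ model gives Q* = √(2DS/H); rearrange for the unknown.
From Q* = √(2DS/H): S = Q*²H / (2D) = 1,155² × 28.2 / (2 × 49,000) = 383.8725.

S ≈ £384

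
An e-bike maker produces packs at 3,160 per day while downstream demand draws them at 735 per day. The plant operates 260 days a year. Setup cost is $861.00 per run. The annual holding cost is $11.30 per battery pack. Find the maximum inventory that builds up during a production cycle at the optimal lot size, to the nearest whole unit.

Annual demand D = 735 × 260 = 191,100.
Production build-up factor (1 − d/p) = 1 − 735/3,160 = 0.7674.
Q* = √(2DS / (H(1 − d/p))) = √(2 × 191,100 × 861 / (11.3 × 0.7674)).
= √(329,074,200 / 8.6717) ≈ 6160.208.
Maximum inventory = Q*(1 − d/p) = 6160.208 × 0.7674 ≈ 4727.375.

I_max ≈ 4,727 packs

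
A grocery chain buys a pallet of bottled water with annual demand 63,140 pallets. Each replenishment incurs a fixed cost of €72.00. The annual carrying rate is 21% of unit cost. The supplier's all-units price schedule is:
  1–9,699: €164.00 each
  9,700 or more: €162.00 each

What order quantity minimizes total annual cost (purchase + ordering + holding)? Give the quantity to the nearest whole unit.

Q* ≈ 514 pallets

Holding cost per unit per year at price C is H = 0.21·C.
Candidates are each tier's EOQ (if it falls in that tier) and each price-break quantity.
EOQ at €164.00 = 513.8 (feasible in tier 1): TC = 63,140×€164.00 + (63,140/513.8)×72 + (513.8/2)×0.21×€164.00 = €10,372,655.59.
EOQ at €162.00 = 517.0 < 9700, so use break Q=9700: TC = 63,140×€162.00 + (63,140/9700.0)×72 + (9700.0/2)×0.21×€162.00 = €10,394,145.67.
Lowest total cost is €10,372,655.59 at Q = 513.8.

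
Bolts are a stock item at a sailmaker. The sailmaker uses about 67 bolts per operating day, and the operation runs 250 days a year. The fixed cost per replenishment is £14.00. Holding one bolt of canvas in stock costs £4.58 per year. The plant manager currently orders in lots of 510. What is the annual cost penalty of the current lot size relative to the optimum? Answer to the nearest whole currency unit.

Extra cost ≈ £162 per year

Annual demand D = 67 × 250 = 16,750.
EOQ = √(2DS/H) = √(2 × 16,750 × 14 / 4.58) ≈ 320.00.
Cost at Q* = (D/Q*)S + (Q*/2)H = √(2DSH) ≈ £1,465.61.
Cost at Q = 510: (16,750/510)×14 + (510/2)×4.58 = £459.80 + £1,167.90 = £1,627.70.
Excess = £1,627.70 − £1,465.61 = £162.09.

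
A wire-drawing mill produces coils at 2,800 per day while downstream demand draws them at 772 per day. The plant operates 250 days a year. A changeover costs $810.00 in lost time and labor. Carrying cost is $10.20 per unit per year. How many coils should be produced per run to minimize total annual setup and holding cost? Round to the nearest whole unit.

Q* ≈ 6,506 coils

Annual demand D = 772 × 250 = 193,000.
Production build-up factor (1 − d/p) = 1 − 772/2,800 = 0.7243.
Q* = √(2DS / (H(1 − d/p))) = √(2 × 193,000 × 810 / (10.2 × 0.7243)).
= √(312,660,000 / 7.3877) ≈ 6505.507.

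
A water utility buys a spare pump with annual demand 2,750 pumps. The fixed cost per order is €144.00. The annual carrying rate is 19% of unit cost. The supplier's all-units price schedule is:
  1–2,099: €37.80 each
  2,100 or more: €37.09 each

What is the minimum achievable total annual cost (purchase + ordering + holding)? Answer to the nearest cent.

TC* ≈ €106,334.98

Holding cost per unit per year at price C is H = 0.19·C.
Evaluate total cost at each tier's feasible EOQ or, if the EOQ is below the tier, at the tier's minimum quantity.
EOQ at €37.80 = 332.1 (feasible in tier 1): TC = 2,750×€37.80 + (2,750/332.1)×144 + (332.1/2)×0.19×€37.80 = €106,334.98.
EOQ at €37.09 = 335.2 < 2100, so use break Q=2100: TC = 2,750×€37.09 + (2,750/2100.0)×144 + (2100.0/2)×0.19×€37.09 = €109,585.53.
Lowest total cost among the candidates is at Q = 332.1.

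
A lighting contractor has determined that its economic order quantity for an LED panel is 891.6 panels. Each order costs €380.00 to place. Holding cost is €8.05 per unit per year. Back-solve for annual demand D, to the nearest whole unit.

D ≈ 8,420 panels per year

Invert the EOQ relation Q*² = 2DS/H.
From Q* = √(2DS/H): D = Q*²H / (2S) = 891.6² × 8.05 / (2 × 380) = 8420.200.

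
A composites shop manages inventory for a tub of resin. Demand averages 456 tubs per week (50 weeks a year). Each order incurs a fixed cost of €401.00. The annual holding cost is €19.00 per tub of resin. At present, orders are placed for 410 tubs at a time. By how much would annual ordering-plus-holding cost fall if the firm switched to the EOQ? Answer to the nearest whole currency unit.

Extra cost ≈ €7,555 per year

Annual demand D = 456 × 50 = 22,800.
EOQ = √(2DS/H) = √(2 × 22,800 × 401 / 19) ≈ 981.02.
Cost at Q* = (D/Q*)S + (Q*/2)H = √(2DSH) ≈ €18,639.38.
Cost at Q = 410: (22,800/410)×401 + (410/2)×19 = €22,299.51 + €3,895.00 = €26,194.51.
Excess = €26,194.51 − €18,639.38 = €7,555.13.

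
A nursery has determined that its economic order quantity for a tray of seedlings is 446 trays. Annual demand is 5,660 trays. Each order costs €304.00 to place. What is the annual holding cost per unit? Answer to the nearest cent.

The basic EOQ model gives Q* = √(2DS/H); rearrange for the unknown.
From Q* = √(2DS/H): H = 2DS / Q*² = 2 × 5,660 × 304 / 446² = 17.3002.

H ≈ €17.30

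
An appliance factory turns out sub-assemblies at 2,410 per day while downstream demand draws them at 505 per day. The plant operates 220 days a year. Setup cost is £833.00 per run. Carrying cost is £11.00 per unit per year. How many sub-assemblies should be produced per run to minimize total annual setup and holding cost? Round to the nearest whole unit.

Q* ≈ 4,614 sub-assemblies

Annual demand D = 505 × 220 = 111,100.
Production build-up factor (1 − d/p) = 1 − 505/2,410 = 0.7905.
Q* = √(2DS / (H(1 − d/p))) = √(2 × 111,100 × 833 / (11 × 0.7905)).
= √(185,092,600 / 8.695) ≈ 4613.805.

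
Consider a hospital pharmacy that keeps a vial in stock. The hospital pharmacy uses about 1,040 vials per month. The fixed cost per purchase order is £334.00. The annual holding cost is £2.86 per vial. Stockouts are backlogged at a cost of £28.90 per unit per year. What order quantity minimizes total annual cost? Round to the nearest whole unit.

Annual demand D = 1,040 × 12 = 12,480.
With planned backorders, Q* = √(2DS/H) · √((H+B)/B).
√(2DS/H) = √(2 × 12,480 × 334 / 2.86) = 1707.310.
√((H+B)/B) = √((2.86+28.9)/28.9) = 1.0483.
Q* ≈ 1789.797.

Q* ≈ 1,790 vials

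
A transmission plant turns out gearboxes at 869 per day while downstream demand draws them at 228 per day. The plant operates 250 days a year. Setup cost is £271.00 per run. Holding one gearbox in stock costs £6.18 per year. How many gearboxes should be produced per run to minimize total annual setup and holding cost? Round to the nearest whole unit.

Annual demand D = 228 × 250 = 57,000.
Production build-up factor (1 − d/p) = 1 − 228/869 = 0.7376.
Q* = √(2DS / (H(1 − d/p))) = √(2 × 57,000 × 271 / (6.18 × 0.7376)).
= √(30,894,000 / 4.5586) ≈ 2603.297.

Q* ≈ 2,603 gearboxes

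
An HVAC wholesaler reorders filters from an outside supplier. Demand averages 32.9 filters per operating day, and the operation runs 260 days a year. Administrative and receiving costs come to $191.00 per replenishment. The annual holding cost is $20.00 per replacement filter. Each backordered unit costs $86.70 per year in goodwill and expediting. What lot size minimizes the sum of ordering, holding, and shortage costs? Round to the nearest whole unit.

Annual demand D = 32.9 × 260 = 8,554.
With planned backorders, Q* = √(2DS/H) · √((H+B)/B).
√(2DS/H) = √(2 × 8,554 × 191 / 20) = 404.205.
√((H+B)/B) = √((20+86.7)/86.7) = 1.1094.
Q* ≈ 448.409.

Q* ≈ 448 filters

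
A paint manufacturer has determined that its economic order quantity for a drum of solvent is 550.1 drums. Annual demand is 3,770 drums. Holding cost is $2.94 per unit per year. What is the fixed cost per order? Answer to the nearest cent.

Squaring Q* = √(2DS/H) gives Q*² = 2DS/H.
From Q* = √(2DS/H): S = Q*²H / (2D) = 550.1² × 2.94 / (2 × 3,770) = 117.9938.

S ≈ $117.99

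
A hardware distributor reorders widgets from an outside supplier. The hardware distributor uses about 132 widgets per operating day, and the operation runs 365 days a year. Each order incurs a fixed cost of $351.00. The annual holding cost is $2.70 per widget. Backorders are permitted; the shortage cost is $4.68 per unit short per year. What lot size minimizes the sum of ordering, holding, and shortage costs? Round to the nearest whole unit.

Annual demand D = 132 × 365 = 48,180.
With planned backorders, Q* = √(2DS/H) · √((H+B)/B).
√(2DS/H) = √(2 × 48,180 × 351 / 2.7) = 3539.322.
√((H+B)/B) = √((2.7+4.68)/4.68) = 1.2558.
Q* ≈ 4444.525.

Q* ≈ 4,445 widgets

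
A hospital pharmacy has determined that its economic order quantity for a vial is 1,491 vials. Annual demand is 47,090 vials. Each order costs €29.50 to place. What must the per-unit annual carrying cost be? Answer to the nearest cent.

H ≈ €1.25

Squaring Q* = √(2DS/H) gives Q*² = 2DS/H.
From Q* = √(2DS/H): H = 2DS / Q*² = 2 × 47,090 × 29.5 / 1,491² = 1.2498.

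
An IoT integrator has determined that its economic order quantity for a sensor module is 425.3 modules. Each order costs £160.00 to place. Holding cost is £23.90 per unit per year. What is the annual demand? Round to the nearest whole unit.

The basic EOQ model gives Q* = √(2DS/H); rearrange for the unknown.
From Q* = √(2DS/H): D = Q*²H / (2S) = 425.3² × 23.9 / (2 × 160) = 13509.482.

D ≈ 13,509 modules per year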